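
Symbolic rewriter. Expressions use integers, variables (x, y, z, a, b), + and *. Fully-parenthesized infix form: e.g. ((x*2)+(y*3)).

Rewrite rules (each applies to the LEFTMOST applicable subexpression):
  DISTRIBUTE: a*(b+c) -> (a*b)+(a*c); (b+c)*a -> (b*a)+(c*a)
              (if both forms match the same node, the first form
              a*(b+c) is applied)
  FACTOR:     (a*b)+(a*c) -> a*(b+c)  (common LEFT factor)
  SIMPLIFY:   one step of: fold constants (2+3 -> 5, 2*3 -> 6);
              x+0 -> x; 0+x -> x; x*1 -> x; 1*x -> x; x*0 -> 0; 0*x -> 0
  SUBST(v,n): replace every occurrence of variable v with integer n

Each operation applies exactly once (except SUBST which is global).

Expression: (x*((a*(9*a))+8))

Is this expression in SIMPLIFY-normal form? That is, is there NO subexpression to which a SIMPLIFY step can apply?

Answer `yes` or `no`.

Expression: (x*((a*(9*a))+8))
Scanning for simplifiable subexpressions (pre-order)...
  at root: (x*((a*(9*a))+8)) (not simplifiable)
  at R: ((a*(9*a))+8) (not simplifiable)
  at RL: (a*(9*a)) (not simplifiable)
  at RLR: (9*a) (not simplifiable)
Result: no simplifiable subexpression found -> normal form.

Answer: yes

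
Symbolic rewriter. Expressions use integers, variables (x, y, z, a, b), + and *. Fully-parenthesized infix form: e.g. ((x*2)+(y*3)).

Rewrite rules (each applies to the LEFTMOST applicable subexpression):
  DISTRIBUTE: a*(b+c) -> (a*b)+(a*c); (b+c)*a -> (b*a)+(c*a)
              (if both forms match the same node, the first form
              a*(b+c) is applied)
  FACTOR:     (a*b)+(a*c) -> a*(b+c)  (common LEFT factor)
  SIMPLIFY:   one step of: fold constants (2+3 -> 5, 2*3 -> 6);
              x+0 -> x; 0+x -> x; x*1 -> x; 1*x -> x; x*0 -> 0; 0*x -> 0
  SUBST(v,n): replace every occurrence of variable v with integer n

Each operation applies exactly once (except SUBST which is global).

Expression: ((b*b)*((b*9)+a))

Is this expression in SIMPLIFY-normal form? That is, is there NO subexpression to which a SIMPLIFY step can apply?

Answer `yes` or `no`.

Expression: ((b*b)*((b*9)+a))
Scanning for simplifiable subexpressions (pre-order)...
  at root: ((b*b)*((b*9)+a)) (not simplifiable)
  at L: (b*b) (not simplifiable)
  at R: ((b*9)+a) (not simplifiable)
  at RL: (b*9) (not simplifiable)
Result: no simplifiable subexpression found -> normal form.

Answer: yes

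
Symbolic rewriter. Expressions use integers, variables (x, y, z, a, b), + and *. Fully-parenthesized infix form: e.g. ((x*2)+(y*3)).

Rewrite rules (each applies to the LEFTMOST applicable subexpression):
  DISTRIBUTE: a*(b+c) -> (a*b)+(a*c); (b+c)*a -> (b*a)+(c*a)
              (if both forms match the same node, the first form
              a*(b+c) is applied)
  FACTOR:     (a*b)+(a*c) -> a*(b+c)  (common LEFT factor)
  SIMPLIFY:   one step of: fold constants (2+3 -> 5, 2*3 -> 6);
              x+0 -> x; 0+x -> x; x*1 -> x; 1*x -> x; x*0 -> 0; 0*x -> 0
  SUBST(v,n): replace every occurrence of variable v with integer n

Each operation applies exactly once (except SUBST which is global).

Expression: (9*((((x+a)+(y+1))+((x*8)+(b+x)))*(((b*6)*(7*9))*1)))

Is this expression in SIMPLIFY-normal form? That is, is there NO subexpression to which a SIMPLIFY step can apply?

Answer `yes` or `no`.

Answer: no

Derivation:
Expression: (9*((((x+a)+(y+1))+((x*8)+(b+x)))*(((b*6)*(7*9))*1)))
Scanning for simplifiable subexpressions (pre-order)...
  at root: (9*((((x+a)+(y+1))+((x*8)+(b+x)))*(((b*6)*(7*9))*1))) (not simplifiable)
  at R: ((((x+a)+(y+1))+((x*8)+(b+x)))*(((b*6)*(7*9))*1)) (not simplifiable)
  at RL: (((x+a)+(y+1))+((x*8)+(b+x))) (not simplifiable)
  at RLL: ((x+a)+(y+1)) (not simplifiable)
  at RLLL: (x+a) (not simplifiable)
  at RLLR: (y+1) (not simplifiable)
  at RLR: ((x*8)+(b+x)) (not simplifiable)
  at RLRL: (x*8) (not simplifiable)
  at RLRR: (b+x) (not simplifiable)
  at RR: (((b*6)*(7*9))*1) (SIMPLIFIABLE)
  at RRL: ((b*6)*(7*9)) (not simplifiable)
  at RRLL: (b*6) (not simplifiable)
  at RRLR: (7*9) (SIMPLIFIABLE)
Found simplifiable subexpr at path RR: (((b*6)*(7*9))*1)
One SIMPLIFY step would give: (9*((((x+a)+(y+1))+((x*8)+(b+x)))*((b*6)*(7*9))))
-> NOT in normal form.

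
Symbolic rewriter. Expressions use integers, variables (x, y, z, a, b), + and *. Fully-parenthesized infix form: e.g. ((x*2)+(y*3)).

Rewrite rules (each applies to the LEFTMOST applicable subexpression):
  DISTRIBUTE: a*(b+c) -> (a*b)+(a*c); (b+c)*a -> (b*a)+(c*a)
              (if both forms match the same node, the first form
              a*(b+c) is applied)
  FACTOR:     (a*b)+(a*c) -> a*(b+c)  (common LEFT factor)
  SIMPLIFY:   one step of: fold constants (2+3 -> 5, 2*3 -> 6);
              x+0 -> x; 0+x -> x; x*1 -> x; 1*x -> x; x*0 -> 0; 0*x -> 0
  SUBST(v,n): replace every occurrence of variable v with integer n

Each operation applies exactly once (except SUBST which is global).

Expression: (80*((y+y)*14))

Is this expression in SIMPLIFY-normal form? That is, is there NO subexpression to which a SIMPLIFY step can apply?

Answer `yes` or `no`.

Answer: yes

Derivation:
Expression: (80*((y+y)*14))
Scanning for simplifiable subexpressions (pre-order)...
  at root: (80*((y+y)*14)) (not simplifiable)
  at R: ((y+y)*14) (not simplifiable)
  at RL: (y+y) (not simplifiable)
Result: no simplifiable subexpression found -> normal form.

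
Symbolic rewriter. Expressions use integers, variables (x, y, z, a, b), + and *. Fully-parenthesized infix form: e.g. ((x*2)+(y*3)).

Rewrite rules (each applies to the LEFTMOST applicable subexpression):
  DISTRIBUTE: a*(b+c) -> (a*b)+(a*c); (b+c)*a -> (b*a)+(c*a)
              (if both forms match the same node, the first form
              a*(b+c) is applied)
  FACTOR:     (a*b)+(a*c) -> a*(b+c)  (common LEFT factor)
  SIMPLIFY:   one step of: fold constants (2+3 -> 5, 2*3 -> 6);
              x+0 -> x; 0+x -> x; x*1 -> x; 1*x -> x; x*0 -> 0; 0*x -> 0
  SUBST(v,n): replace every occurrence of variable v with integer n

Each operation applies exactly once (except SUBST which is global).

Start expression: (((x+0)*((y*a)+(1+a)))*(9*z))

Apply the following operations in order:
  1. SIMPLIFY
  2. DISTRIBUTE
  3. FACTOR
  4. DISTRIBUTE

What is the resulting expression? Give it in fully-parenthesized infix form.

Start: (((x+0)*((y*a)+(1+a)))*(9*z))
Apply SIMPLIFY at LL (target: (x+0)): (((x+0)*((y*a)+(1+a)))*(9*z)) -> ((x*((y*a)+(1+a)))*(9*z))
Apply DISTRIBUTE at L (target: (x*((y*a)+(1+a)))): ((x*((y*a)+(1+a)))*(9*z)) -> (((x*(y*a))+(x*(1+a)))*(9*z))
Apply FACTOR at L (target: ((x*(y*a))+(x*(1+a)))): (((x*(y*a))+(x*(1+a)))*(9*z)) -> ((x*((y*a)+(1+a)))*(9*z))
Apply DISTRIBUTE at L (target: (x*((y*a)+(1+a)))): ((x*((y*a)+(1+a)))*(9*z)) -> (((x*(y*a))+(x*(1+a)))*(9*z))

Answer: (((x*(y*a))+(x*(1+a)))*(9*z))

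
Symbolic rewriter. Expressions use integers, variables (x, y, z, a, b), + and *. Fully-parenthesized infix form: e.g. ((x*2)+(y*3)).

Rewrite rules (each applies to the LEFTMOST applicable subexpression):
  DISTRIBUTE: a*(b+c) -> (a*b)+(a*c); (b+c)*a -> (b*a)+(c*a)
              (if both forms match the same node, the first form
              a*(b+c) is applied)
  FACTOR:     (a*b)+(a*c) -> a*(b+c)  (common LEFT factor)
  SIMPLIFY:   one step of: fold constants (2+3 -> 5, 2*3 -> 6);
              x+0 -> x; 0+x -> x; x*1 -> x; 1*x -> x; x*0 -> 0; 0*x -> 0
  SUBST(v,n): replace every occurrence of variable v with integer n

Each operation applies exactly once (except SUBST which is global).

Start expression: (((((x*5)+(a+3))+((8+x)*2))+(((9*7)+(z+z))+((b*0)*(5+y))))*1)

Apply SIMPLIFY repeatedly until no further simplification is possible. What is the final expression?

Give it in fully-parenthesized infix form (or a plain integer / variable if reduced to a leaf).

Start: (((((x*5)+(a+3))+((8+x)*2))+(((9*7)+(z+z))+((b*0)*(5+y))))*1)
Step 1: at root: (((((x*5)+(a+3))+((8+x)*2))+(((9*7)+(z+z))+((b*0)*(5+y))))*1) -> ((((x*5)+(a+3))+((8+x)*2))+(((9*7)+(z+z))+((b*0)*(5+y)))); overall: (((((x*5)+(a+3))+((8+x)*2))+(((9*7)+(z+z))+((b*0)*(5+y))))*1) -> ((((x*5)+(a+3))+((8+x)*2))+(((9*7)+(z+z))+((b*0)*(5+y))))
Step 2: at RLL: (9*7) -> 63; overall: ((((x*5)+(a+3))+((8+x)*2))+(((9*7)+(z+z))+((b*0)*(5+y)))) -> ((((x*5)+(a+3))+((8+x)*2))+((63+(z+z))+((b*0)*(5+y))))
Step 3: at RRL: (b*0) -> 0; overall: ((((x*5)+(a+3))+((8+x)*2))+((63+(z+z))+((b*0)*(5+y)))) -> ((((x*5)+(a+3))+((8+x)*2))+((63+(z+z))+(0*(5+y))))
Step 4: at RR: (0*(5+y)) -> 0; overall: ((((x*5)+(a+3))+((8+x)*2))+((63+(z+z))+(0*(5+y)))) -> ((((x*5)+(a+3))+((8+x)*2))+((63+(z+z))+0))
Step 5: at R: ((63+(z+z))+0) -> (63+(z+z)); overall: ((((x*5)+(a+3))+((8+x)*2))+((63+(z+z))+0)) -> ((((x*5)+(a+3))+((8+x)*2))+(63+(z+z)))
Fixed point: ((((x*5)+(a+3))+((8+x)*2))+(63+(z+z)))

Answer: ((((x*5)+(a+3))+((8+x)*2))+(63+(z+z)))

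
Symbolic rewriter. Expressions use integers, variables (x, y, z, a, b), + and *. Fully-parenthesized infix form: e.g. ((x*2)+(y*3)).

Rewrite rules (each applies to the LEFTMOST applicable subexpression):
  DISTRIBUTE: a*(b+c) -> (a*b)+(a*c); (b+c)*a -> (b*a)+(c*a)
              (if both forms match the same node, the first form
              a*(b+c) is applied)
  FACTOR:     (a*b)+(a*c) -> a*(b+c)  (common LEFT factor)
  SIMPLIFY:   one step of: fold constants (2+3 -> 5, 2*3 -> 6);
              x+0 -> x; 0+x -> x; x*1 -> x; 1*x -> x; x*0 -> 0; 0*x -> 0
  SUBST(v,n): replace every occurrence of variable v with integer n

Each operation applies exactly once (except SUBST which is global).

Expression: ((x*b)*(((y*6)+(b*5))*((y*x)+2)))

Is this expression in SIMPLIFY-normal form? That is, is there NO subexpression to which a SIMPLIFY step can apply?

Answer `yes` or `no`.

Answer: yes

Derivation:
Expression: ((x*b)*(((y*6)+(b*5))*((y*x)+2)))
Scanning for simplifiable subexpressions (pre-order)...
  at root: ((x*b)*(((y*6)+(b*5))*((y*x)+2))) (not simplifiable)
  at L: (x*b) (not simplifiable)
  at R: (((y*6)+(b*5))*((y*x)+2)) (not simplifiable)
  at RL: ((y*6)+(b*5)) (not simplifiable)
  at RLL: (y*6) (not simplifiable)
  at RLR: (b*5) (not simplifiable)
  at RR: ((y*x)+2) (not simplifiable)
  at RRL: (y*x) (not simplifiable)
Result: no simplifiable subexpression found -> normal form.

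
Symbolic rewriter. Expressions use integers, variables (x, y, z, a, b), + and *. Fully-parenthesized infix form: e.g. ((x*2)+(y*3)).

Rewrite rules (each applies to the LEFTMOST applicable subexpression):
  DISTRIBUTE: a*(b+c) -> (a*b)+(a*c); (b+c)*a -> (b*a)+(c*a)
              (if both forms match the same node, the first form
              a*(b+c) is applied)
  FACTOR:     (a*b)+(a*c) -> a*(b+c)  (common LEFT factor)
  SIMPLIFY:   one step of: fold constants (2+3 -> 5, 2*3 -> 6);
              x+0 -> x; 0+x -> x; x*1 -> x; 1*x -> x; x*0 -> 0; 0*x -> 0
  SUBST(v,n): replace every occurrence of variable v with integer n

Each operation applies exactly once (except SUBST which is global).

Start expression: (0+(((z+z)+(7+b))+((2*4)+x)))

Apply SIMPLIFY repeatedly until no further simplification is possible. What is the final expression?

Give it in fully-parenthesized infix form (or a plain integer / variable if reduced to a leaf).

Start: (0+(((z+z)+(7+b))+((2*4)+x)))
Step 1: at root: (0+(((z+z)+(7+b))+((2*4)+x))) -> (((z+z)+(7+b))+((2*4)+x)); overall: (0+(((z+z)+(7+b))+((2*4)+x))) -> (((z+z)+(7+b))+((2*4)+x))
Step 2: at RL: (2*4) -> 8; overall: (((z+z)+(7+b))+((2*4)+x)) -> (((z+z)+(7+b))+(8+x))
Fixed point: (((z+z)+(7+b))+(8+x))

Answer: (((z+z)+(7+b))+(8+x))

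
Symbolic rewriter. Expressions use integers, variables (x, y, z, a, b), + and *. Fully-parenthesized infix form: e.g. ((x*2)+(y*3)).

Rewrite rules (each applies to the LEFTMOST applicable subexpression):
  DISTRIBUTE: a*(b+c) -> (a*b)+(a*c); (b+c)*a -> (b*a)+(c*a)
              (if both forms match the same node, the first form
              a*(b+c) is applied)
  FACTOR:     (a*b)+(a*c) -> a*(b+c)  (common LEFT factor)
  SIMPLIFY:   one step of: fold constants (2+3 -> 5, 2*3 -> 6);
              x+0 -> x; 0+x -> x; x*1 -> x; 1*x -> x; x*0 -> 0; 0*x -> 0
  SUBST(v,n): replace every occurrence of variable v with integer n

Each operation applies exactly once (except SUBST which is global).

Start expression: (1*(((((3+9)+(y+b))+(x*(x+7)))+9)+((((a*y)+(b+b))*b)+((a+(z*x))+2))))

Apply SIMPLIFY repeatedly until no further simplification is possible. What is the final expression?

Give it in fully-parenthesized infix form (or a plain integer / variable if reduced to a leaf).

Answer: ((((12+(y+b))+(x*(x+7)))+9)+((((a*y)+(b+b))*b)+((a+(z*x))+2)))

Derivation:
Start: (1*(((((3+9)+(y+b))+(x*(x+7)))+9)+((((a*y)+(b+b))*b)+((a+(z*x))+2))))
Step 1: at root: (1*(((((3+9)+(y+b))+(x*(x+7)))+9)+((((a*y)+(b+b))*b)+((a+(z*x))+2)))) -> (((((3+9)+(y+b))+(x*(x+7)))+9)+((((a*y)+(b+b))*b)+((a+(z*x))+2))); overall: (1*(((((3+9)+(y+b))+(x*(x+7)))+9)+((((a*y)+(b+b))*b)+((a+(z*x))+2)))) -> (((((3+9)+(y+b))+(x*(x+7)))+9)+((((a*y)+(b+b))*b)+((a+(z*x))+2)))
Step 2: at LLLL: (3+9) -> 12; overall: (((((3+9)+(y+b))+(x*(x+7)))+9)+((((a*y)+(b+b))*b)+((a+(z*x))+2))) -> ((((12+(y+b))+(x*(x+7)))+9)+((((a*y)+(b+b))*b)+((a+(z*x))+2)))
Fixed point: ((((12+(y+b))+(x*(x+7)))+9)+((((a*y)+(b+b))*b)+((a+(z*x))+2)))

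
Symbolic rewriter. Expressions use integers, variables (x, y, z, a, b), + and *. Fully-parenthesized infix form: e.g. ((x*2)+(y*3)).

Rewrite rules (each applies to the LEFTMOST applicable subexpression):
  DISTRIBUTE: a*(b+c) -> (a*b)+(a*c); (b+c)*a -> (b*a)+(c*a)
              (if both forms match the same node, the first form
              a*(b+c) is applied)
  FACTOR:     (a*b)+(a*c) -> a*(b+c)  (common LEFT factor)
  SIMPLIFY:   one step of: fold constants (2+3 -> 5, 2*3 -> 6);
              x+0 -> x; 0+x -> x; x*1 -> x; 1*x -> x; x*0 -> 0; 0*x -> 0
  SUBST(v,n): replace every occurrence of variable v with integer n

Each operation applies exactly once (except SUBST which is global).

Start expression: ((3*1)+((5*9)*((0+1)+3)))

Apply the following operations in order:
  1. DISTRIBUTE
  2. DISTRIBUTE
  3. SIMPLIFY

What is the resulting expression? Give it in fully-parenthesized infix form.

Answer: (3+((((5*9)*0)+((5*9)*1))+((5*9)*3)))

Derivation:
Start: ((3*1)+((5*9)*((0+1)+3)))
Apply DISTRIBUTE at R (target: ((5*9)*((0+1)+3))): ((3*1)+((5*9)*((0+1)+3))) -> ((3*1)+(((5*9)*(0+1))+((5*9)*3)))
Apply DISTRIBUTE at RL (target: ((5*9)*(0+1))): ((3*1)+(((5*9)*(0+1))+((5*9)*3))) -> ((3*1)+((((5*9)*0)+((5*9)*1))+((5*9)*3)))
Apply SIMPLIFY at L (target: (3*1)): ((3*1)+((((5*9)*0)+((5*9)*1))+((5*9)*3))) -> (3+((((5*9)*0)+((5*9)*1))+((5*9)*3)))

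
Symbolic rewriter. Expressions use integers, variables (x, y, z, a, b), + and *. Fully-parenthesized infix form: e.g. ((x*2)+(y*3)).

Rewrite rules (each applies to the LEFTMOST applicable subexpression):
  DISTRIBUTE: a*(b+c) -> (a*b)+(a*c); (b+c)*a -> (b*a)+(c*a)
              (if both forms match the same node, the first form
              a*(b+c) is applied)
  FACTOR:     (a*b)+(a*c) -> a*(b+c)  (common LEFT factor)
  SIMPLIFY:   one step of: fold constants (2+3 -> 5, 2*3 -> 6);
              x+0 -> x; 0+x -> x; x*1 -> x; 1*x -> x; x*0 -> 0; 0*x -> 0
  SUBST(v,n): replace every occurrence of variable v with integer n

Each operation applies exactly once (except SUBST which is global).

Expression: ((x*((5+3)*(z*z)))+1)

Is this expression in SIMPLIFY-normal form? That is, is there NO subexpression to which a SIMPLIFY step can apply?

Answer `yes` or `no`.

Answer: no

Derivation:
Expression: ((x*((5+3)*(z*z)))+1)
Scanning for simplifiable subexpressions (pre-order)...
  at root: ((x*((5+3)*(z*z)))+1) (not simplifiable)
  at L: (x*((5+3)*(z*z))) (not simplifiable)
  at LR: ((5+3)*(z*z)) (not simplifiable)
  at LRL: (5+3) (SIMPLIFIABLE)
  at LRR: (z*z) (not simplifiable)
Found simplifiable subexpr at path LRL: (5+3)
One SIMPLIFY step would give: ((x*(8*(z*z)))+1)
-> NOT in normal form.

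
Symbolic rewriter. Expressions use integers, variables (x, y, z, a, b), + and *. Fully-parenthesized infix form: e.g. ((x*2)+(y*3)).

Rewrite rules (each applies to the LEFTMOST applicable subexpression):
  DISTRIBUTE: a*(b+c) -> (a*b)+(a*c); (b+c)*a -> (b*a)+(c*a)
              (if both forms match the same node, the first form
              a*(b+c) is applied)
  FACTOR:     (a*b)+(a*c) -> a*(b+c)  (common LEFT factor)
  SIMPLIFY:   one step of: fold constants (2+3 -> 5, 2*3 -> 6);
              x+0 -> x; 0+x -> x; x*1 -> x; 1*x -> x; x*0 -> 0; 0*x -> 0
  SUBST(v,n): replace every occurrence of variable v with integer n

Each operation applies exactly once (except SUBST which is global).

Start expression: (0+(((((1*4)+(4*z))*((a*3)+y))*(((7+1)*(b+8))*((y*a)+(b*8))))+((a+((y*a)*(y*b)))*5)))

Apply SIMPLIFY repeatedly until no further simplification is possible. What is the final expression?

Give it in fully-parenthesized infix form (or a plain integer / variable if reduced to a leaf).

Answer: ((((4+(4*z))*((a*3)+y))*((8*(b+8))*((y*a)+(b*8))))+((a+((y*a)*(y*b)))*5))

Derivation:
Start: (0+(((((1*4)+(4*z))*((a*3)+y))*(((7+1)*(b+8))*((y*a)+(b*8))))+((a+((y*a)*(y*b)))*5)))
Step 1: at root: (0+(((((1*4)+(4*z))*((a*3)+y))*(((7+1)*(b+8))*((y*a)+(b*8))))+((a+((y*a)*(y*b)))*5))) -> (((((1*4)+(4*z))*((a*3)+y))*(((7+1)*(b+8))*((y*a)+(b*8))))+((a+((y*a)*(y*b)))*5)); overall: (0+(((((1*4)+(4*z))*((a*3)+y))*(((7+1)*(b+8))*((y*a)+(b*8))))+((a+((y*a)*(y*b)))*5))) -> (((((1*4)+(4*z))*((a*3)+y))*(((7+1)*(b+8))*((y*a)+(b*8))))+((a+((y*a)*(y*b)))*5))
Step 2: at LLLL: (1*4) -> 4; overall: (((((1*4)+(4*z))*((a*3)+y))*(((7+1)*(b+8))*((y*a)+(b*8))))+((a+((y*a)*(y*b)))*5)) -> ((((4+(4*z))*((a*3)+y))*(((7+1)*(b+8))*((y*a)+(b*8))))+((a+((y*a)*(y*b)))*5))
Step 3: at LRLL: (7+1) -> 8; overall: ((((4+(4*z))*((a*3)+y))*(((7+1)*(b+8))*((y*a)+(b*8))))+((a+((y*a)*(y*b)))*5)) -> ((((4+(4*z))*((a*3)+y))*((8*(b+8))*((y*a)+(b*8))))+((a+((y*a)*(y*b)))*5))
Fixed point: ((((4+(4*z))*((a*3)+y))*((8*(b+8))*((y*a)+(b*8))))+((a+((y*a)*(y*b)))*5))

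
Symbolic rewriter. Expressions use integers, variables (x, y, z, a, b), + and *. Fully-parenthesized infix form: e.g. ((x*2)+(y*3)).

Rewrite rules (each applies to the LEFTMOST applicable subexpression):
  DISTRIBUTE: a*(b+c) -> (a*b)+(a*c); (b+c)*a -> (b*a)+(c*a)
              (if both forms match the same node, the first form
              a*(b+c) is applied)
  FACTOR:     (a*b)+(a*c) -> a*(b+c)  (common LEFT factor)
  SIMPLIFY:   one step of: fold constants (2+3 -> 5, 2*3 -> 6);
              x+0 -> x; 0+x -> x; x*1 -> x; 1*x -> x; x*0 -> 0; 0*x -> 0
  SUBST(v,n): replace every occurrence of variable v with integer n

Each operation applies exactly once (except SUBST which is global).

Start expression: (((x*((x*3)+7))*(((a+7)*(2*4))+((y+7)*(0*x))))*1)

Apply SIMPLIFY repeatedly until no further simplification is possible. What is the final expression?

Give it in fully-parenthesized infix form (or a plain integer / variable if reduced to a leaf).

Answer: ((x*((x*3)+7))*((a+7)*8))

Derivation:
Start: (((x*((x*3)+7))*(((a+7)*(2*4))+((y+7)*(0*x))))*1)
Step 1: at root: (((x*((x*3)+7))*(((a+7)*(2*4))+((y+7)*(0*x))))*1) -> ((x*((x*3)+7))*(((a+7)*(2*4))+((y+7)*(0*x)))); overall: (((x*((x*3)+7))*(((a+7)*(2*4))+((y+7)*(0*x))))*1) -> ((x*((x*3)+7))*(((a+7)*(2*4))+((y+7)*(0*x))))
Step 2: at RLR: (2*4) -> 8; overall: ((x*((x*3)+7))*(((a+7)*(2*4))+((y+7)*(0*x)))) -> ((x*((x*3)+7))*(((a+7)*8)+((y+7)*(0*x))))
Step 3: at RRR: (0*x) -> 0; overall: ((x*((x*3)+7))*(((a+7)*8)+((y+7)*(0*x)))) -> ((x*((x*3)+7))*(((a+7)*8)+((y+7)*0)))
Step 4: at RR: ((y+7)*0) -> 0; overall: ((x*((x*3)+7))*(((a+7)*8)+((y+7)*0))) -> ((x*((x*3)+7))*(((a+7)*8)+0))
Step 5: at R: (((a+7)*8)+0) -> ((a+7)*8); overall: ((x*((x*3)+7))*(((a+7)*8)+0)) -> ((x*((x*3)+7))*((a+7)*8))
Fixed point: ((x*((x*3)+7))*((a+7)*8))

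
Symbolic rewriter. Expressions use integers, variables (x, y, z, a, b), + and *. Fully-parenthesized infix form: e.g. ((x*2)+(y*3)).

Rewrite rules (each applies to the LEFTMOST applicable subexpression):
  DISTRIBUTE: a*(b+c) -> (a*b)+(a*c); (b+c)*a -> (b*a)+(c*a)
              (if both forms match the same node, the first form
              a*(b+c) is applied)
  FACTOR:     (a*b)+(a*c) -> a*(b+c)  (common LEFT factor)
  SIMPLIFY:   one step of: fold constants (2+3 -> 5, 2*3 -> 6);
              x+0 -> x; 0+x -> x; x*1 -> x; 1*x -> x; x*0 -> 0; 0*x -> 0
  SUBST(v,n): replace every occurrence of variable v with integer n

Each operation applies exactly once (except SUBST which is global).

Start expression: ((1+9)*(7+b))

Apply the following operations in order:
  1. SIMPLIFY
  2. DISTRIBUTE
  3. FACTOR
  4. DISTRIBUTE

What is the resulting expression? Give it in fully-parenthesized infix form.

Answer: ((10*7)+(10*b))

Derivation:
Start: ((1+9)*(7+b))
Apply SIMPLIFY at L (target: (1+9)): ((1+9)*(7+b)) -> (10*(7+b))
Apply DISTRIBUTE at root (target: (10*(7+b))): (10*(7+b)) -> ((10*7)+(10*b))
Apply FACTOR at root (target: ((10*7)+(10*b))): ((10*7)+(10*b)) -> (10*(7+b))
Apply DISTRIBUTE at root (target: (10*(7+b))): (10*(7+b)) -> ((10*7)+(10*b))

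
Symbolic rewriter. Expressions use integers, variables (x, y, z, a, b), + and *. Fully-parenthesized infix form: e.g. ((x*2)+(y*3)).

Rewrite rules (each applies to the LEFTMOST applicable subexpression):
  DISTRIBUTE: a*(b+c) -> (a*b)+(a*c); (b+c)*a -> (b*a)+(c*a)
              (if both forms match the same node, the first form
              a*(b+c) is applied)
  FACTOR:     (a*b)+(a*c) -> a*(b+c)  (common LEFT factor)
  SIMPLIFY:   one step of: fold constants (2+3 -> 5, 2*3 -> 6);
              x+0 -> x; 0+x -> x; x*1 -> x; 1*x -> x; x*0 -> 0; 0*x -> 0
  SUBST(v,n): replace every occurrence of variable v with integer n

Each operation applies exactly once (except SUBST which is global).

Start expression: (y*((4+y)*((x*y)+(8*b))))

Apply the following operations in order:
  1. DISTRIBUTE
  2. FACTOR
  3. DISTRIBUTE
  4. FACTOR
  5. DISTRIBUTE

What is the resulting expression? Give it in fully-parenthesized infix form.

Start: (y*((4+y)*((x*y)+(8*b))))
Apply DISTRIBUTE at R (target: ((4+y)*((x*y)+(8*b)))): (y*((4+y)*((x*y)+(8*b)))) -> (y*(((4+y)*(x*y))+((4+y)*(8*b))))
Apply FACTOR at R (target: (((4+y)*(x*y))+((4+y)*(8*b)))): (y*(((4+y)*(x*y))+((4+y)*(8*b)))) -> (y*((4+y)*((x*y)+(8*b))))
Apply DISTRIBUTE at R (target: ((4+y)*((x*y)+(8*b)))): (y*((4+y)*((x*y)+(8*b)))) -> (y*(((4+y)*(x*y))+((4+y)*(8*b))))
Apply FACTOR at R (target: (((4+y)*(x*y))+((4+y)*(8*b)))): (y*(((4+y)*(x*y))+((4+y)*(8*b)))) -> (y*((4+y)*((x*y)+(8*b))))
Apply DISTRIBUTE at R (target: ((4+y)*((x*y)+(8*b)))): (y*((4+y)*((x*y)+(8*b)))) -> (y*(((4+y)*(x*y))+((4+y)*(8*b))))

Answer: (y*(((4+y)*(x*y))+((4+y)*(8*b))))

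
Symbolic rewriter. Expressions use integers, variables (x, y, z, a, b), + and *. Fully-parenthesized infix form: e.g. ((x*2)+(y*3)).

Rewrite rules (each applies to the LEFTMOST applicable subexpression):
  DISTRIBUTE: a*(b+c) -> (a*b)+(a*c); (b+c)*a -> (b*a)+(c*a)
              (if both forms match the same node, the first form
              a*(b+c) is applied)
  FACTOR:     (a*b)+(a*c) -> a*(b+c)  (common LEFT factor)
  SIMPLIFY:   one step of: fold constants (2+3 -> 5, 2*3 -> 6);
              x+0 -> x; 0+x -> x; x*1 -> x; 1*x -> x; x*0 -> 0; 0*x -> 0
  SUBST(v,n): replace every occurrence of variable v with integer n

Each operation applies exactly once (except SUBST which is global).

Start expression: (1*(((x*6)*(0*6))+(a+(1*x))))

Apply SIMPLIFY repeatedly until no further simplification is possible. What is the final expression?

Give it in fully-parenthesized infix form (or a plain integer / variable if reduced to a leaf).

Answer: (a+x)

Derivation:
Start: (1*(((x*6)*(0*6))+(a+(1*x))))
Step 1: at root: (1*(((x*6)*(0*6))+(a+(1*x)))) -> (((x*6)*(0*6))+(a+(1*x))); overall: (1*(((x*6)*(0*6))+(a+(1*x)))) -> (((x*6)*(0*6))+(a+(1*x)))
Step 2: at LR: (0*6) -> 0; overall: (((x*6)*(0*6))+(a+(1*x))) -> (((x*6)*0)+(a+(1*x)))
Step 3: at L: ((x*6)*0) -> 0; overall: (((x*6)*0)+(a+(1*x))) -> (0+(a+(1*x)))
Step 4: at root: (0+(a+(1*x))) -> (a+(1*x)); overall: (0+(a+(1*x))) -> (a+(1*x))
Step 5: at R: (1*x) -> x; overall: (a+(1*x)) -> (a+x)
Fixed point: (a+x)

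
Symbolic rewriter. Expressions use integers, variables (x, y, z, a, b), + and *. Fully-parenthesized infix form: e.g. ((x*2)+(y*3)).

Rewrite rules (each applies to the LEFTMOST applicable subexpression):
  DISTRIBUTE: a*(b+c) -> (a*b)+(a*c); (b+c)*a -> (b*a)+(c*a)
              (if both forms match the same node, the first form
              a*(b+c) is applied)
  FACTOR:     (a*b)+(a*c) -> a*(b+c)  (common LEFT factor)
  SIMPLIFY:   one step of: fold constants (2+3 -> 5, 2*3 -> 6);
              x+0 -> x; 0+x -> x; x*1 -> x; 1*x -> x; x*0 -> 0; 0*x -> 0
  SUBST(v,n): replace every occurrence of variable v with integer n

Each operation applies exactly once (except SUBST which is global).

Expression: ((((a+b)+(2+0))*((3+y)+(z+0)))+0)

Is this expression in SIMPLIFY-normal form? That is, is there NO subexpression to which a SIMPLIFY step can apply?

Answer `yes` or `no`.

Answer: no

Derivation:
Expression: ((((a+b)+(2+0))*((3+y)+(z+0)))+0)
Scanning for simplifiable subexpressions (pre-order)...
  at root: ((((a+b)+(2+0))*((3+y)+(z+0)))+0) (SIMPLIFIABLE)
  at L: (((a+b)+(2+0))*((3+y)+(z+0))) (not simplifiable)
  at LL: ((a+b)+(2+0)) (not simplifiable)
  at LLL: (a+b) (not simplifiable)
  at LLR: (2+0) (SIMPLIFIABLE)
  at LR: ((3+y)+(z+0)) (not simplifiable)
  at LRL: (3+y) (not simplifiable)
  at LRR: (z+0) (SIMPLIFIABLE)
Found simplifiable subexpr at path root: ((((a+b)+(2+0))*((3+y)+(z+0)))+0)
One SIMPLIFY step would give: (((a+b)+(2+0))*((3+y)+(z+0)))
-> NOT in normal form.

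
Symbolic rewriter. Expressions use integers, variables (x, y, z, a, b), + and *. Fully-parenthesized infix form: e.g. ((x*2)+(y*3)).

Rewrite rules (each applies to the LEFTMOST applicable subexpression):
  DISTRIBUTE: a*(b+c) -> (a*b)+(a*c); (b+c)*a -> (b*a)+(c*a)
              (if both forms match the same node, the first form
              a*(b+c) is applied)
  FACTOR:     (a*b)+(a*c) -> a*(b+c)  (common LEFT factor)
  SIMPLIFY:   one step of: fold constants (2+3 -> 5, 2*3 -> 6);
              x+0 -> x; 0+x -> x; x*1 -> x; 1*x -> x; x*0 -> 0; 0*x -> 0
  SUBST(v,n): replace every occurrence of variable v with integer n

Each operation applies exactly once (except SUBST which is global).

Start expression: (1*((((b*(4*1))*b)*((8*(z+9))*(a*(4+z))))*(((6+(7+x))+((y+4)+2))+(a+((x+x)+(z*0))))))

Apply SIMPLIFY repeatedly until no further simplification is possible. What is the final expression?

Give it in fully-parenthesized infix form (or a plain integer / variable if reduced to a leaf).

Answer: ((((b*4)*b)*((8*(z+9))*(a*(4+z))))*(((6+(7+x))+((y+4)+2))+(a+(x+x))))

Derivation:
Start: (1*((((b*(4*1))*b)*((8*(z+9))*(a*(4+z))))*(((6+(7+x))+((y+4)+2))+(a+((x+x)+(z*0))))))
Step 1: at root: (1*((((b*(4*1))*b)*((8*(z+9))*(a*(4+z))))*(((6+(7+x))+((y+4)+2))+(a+((x+x)+(z*0)))))) -> ((((b*(4*1))*b)*((8*(z+9))*(a*(4+z))))*(((6+(7+x))+((y+4)+2))+(a+((x+x)+(z*0))))); overall: (1*((((b*(4*1))*b)*((8*(z+9))*(a*(4+z))))*(((6+(7+x))+((y+4)+2))+(a+((x+x)+(z*0)))))) -> ((((b*(4*1))*b)*((8*(z+9))*(a*(4+z))))*(((6+(7+x))+((y+4)+2))+(a+((x+x)+(z*0)))))
Step 2: at LLLR: (4*1) -> 4; overall: ((((b*(4*1))*b)*((8*(z+9))*(a*(4+z))))*(((6+(7+x))+((y+4)+2))+(a+((x+x)+(z*0))))) -> ((((b*4)*b)*((8*(z+9))*(a*(4+z))))*(((6+(7+x))+((y+4)+2))+(a+((x+x)+(z*0)))))
Step 3: at RRRR: (z*0) -> 0; overall: ((((b*4)*b)*((8*(z+9))*(a*(4+z))))*(((6+(7+x))+((y+4)+2))+(a+((x+x)+(z*0))))) -> ((((b*4)*b)*((8*(z+9))*(a*(4+z))))*(((6+(7+x))+((y+4)+2))+(a+((x+x)+0))))
Step 4: at RRR: ((x+x)+0) -> (x+x); overall: ((((b*4)*b)*((8*(z+9))*(a*(4+z))))*(((6+(7+x))+((y+4)+2))+(a+((x+x)+0)))) -> ((((b*4)*b)*((8*(z+9))*(a*(4+z))))*(((6+(7+x))+((y+4)+2))+(a+(x+x))))
Fixed point: ((((b*4)*b)*((8*(z+9))*(a*(4+z))))*(((6+(7+x))+((y+4)+2))+(a+(x+x))))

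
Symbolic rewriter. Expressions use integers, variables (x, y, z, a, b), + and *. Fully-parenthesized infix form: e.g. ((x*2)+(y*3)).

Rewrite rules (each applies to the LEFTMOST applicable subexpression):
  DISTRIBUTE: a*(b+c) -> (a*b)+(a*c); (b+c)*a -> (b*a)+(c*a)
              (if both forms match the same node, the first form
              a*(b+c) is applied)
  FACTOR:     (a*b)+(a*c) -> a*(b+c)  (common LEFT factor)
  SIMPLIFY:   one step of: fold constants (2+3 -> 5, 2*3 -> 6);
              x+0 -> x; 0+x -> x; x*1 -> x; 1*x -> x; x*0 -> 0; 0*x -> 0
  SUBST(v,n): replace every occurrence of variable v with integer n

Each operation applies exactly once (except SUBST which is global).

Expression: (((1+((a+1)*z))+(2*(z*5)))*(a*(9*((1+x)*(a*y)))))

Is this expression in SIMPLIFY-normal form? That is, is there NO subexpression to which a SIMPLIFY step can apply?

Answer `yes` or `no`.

Expression: (((1+((a+1)*z))+(2*(z*5)))*(a*(9*((1+x)*(a*y)))))
Scanning for simplifiable subexpressions (pre-order)...
  at root: (((1+((a+1)*z))+(2*(z*5)))*(a*(9*((1+x)*(a*y))))) (not simplifiable)
  at L: ((1+((a+1)*z))+(2*(z*5))) (not simplifiable)
  at LL: (1+((a+1)*z)) (not simplifiable)
  at LLR: ((a+1)*z) (not simplifiable)
  at LLRL: (a+1) (not simplifiable)
  at LR: (2*(z*5)) (not simplifiable)
  at LRR: (z*5) (not simplifiable)
  at R: (a*(9*((1+x)*(a*y)))) (not simplifiable)
  at RR: (9*((1+x)*(a*y))) (not simplifiable)
  at RRR: ((1+x)*(a*y)) (not simplifiable)
  at RRRL: (1+x) (not simplifiable)
  at RRRR: (a*y) (not simplifiable)
Result: no simplifiable subexpression found -> normal form.

Answer: yes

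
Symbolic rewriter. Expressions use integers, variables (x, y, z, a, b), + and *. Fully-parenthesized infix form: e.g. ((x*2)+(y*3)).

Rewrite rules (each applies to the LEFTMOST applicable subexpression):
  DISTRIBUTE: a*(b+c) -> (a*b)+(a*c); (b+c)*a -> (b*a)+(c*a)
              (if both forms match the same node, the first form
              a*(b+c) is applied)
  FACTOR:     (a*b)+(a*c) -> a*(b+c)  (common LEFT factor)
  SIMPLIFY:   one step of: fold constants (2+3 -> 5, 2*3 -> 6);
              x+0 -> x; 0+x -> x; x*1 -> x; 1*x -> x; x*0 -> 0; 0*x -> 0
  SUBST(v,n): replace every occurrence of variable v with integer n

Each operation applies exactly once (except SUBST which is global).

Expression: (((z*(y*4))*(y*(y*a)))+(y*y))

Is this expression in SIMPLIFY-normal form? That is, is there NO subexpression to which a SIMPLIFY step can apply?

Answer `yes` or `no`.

Expression: (((z*(y*4))*(y*(y*a)))+(y*y))
Scanning for simplifiable subexpressions (pre-order)...
  at root: (((z*(y*4))*(y*(y*a)))+(y*y)) (not simplifiable)
  at L: ((z*(y*4))*(y*(y*a))) (not simplifiable)
  at LL: (z*(y*4)) (not simplifiable)
  at LLR: (y*4) (not simplifiable)
  at LR: (y*(y*a)) (not simplifiable)
  at LRR: (y*a) (not simplifiable)
  at R: (y*y) (not simplifiable)
Result: no simplifiable subexpression found -> normal form.

Answer: yes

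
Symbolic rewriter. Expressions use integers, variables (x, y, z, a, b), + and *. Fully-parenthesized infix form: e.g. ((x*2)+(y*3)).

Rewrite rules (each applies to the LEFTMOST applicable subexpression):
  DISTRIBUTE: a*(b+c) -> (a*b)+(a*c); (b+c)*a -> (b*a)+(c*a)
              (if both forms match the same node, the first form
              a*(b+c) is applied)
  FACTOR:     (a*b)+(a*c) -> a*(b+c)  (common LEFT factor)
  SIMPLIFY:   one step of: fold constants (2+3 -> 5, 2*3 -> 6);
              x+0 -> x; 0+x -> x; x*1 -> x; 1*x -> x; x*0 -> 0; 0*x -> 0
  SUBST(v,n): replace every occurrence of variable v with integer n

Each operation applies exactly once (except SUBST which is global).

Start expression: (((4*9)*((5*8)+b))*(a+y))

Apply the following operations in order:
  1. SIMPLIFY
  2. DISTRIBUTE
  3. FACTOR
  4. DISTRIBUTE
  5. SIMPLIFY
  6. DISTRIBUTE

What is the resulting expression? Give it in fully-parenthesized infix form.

Start: (((4*9)*((5*8)+b))*(a+y))
Apply SIMPLIFY at LL (target: (4*9)): (((4*9)*((5*8)+b))*(a+y)) -> ((36*((5*8)+b))*(a+y))
Apply DISTRIBUTE at root (target: ((36*((5*8)+b))*(a+y))): ((36*((5*8)+b))*(a+y)) -> (((36*((5*8)+b))*a)+((36*((5*8)+b))*y))
Apply FACTOR at root (target: (((36*((5*8)+b))*a)+((36*((5*8)+b))*y))): (((36*((5*8)+b))*a)+((36*((5*8)+b))*y)) -> ((36*((5*8)+b))*(a+y))
Apply DISTRIBUTE at root (target: ((36*((5*8)+b))*(a+y))): ((36*((5*8)+b))*(a+y)) -> (((36*((5*8)+b))*a)+((36*((5*8)+b))*y))
Apply SIMPLIFY at LLRL (target: (5*8)): (((36*((5*8)+b))*a)+((36*((5*8)+b))*y)) -> (((36*(40+b))*a)+((36*((5*8)+b))*y))
Apply DISTRIBUTE at LL (target: (36*(40+b))): (((36*(40+b))*a)+((36*((5*8)+b))*y)) -> ((((36*40)+(36*b))*a)+((36*((5*8)+b))*y))

Answer: ((((36*40)+(36*b))*a)+((36*((5*8)+b))*y))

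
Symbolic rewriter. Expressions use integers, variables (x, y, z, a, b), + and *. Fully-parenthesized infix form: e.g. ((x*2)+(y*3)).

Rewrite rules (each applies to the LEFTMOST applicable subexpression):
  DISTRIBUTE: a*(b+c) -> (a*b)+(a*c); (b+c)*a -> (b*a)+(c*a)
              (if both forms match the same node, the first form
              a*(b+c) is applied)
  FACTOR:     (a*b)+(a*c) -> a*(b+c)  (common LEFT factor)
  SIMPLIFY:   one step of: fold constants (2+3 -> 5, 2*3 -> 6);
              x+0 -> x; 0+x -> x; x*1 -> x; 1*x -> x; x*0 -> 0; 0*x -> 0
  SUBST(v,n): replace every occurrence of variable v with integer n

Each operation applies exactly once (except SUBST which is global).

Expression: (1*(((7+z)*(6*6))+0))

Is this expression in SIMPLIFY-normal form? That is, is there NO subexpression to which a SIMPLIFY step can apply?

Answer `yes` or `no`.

Expression: (1*(((7+z)*(6*6))+0))
Scanning for simplifiable subexpressions (pre-order)...
  at root: (1*(((7+z)*(6*6))+0)) (SIMPLIFIABLE)
  at R: (((7+z)*(6*6))+0) (SIMPLIFIABLE)
  at RL: ((7+z)*(6*6)) (not simplifiable)
  at RLL: (7+z) (not simplifiable)
  at RLR: (6*6) (SIMPLIFIABLE)
Found simplifiable subexpr at path root: (1*(((7+z)*(6*6))+0))
One SIMPLIFY step would give: (((7+z)*(6*6))+0)
-> NOT in normal form.

Answer: no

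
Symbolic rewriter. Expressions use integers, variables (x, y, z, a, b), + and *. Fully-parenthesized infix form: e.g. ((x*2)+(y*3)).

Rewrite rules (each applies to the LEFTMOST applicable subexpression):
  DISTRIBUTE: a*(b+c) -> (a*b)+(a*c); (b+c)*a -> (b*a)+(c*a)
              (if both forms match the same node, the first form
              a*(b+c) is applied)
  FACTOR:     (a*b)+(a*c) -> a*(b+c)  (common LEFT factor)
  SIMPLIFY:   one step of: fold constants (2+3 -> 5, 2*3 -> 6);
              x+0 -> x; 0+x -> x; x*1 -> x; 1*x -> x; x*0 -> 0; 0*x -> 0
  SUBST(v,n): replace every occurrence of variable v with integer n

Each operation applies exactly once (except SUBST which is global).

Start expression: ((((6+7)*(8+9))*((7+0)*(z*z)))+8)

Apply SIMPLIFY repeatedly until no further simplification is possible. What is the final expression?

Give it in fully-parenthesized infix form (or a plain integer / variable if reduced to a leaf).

Answer: ((221*(7*(z*z)))+8)

Derivation:
Start: ((((6+7)*(8+9))*((7+0)*(z*z)))+8)
Step 1: at LLL: (6+7) -> 13; overall: ((((6+7)*(8+9))*((7+0)*(z*z)))+8) -> (((13*(8+9))*((7+0)*(z*z)))+8)
Step 2: at LLR: (8+9) -> 17; overall: (((13*(8+9))*((7+0)*(z*z)))+8) -> (((13*17)*((7+0)*(z*z)))+8)
Step 3: at LL: (13*17) -> 221; overall: (((13*17)*((7+0)*(z*z)))+8) -> ((221*((7+0)*(z*z)))+8)
Step 4: at LRL: (7+0) -> 7; overall: ((221*((7+0)*(z*z)))+8) -> ((221*(7*(z*z)))+8)
Fixed point: ((221*(7*(z*z)))+8)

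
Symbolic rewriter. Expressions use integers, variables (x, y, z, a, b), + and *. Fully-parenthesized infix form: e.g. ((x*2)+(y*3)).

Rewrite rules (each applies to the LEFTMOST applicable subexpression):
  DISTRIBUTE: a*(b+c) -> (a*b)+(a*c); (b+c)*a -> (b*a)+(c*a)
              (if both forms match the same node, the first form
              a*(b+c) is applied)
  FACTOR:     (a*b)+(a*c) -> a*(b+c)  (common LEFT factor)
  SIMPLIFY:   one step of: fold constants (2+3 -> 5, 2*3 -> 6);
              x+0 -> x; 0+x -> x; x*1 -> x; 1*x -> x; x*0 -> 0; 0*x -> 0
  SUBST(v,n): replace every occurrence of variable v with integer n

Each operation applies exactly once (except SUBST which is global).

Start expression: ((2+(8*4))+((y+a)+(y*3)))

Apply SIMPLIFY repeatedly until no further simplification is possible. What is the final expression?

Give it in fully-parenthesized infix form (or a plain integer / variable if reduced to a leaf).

Start: ((2+(8*4))+((y+a)+(y*3)))
Step 1: at LR: (8*4) -> 32; overall: ((2+(8*4))+((y+a)+(y*3))) -> ((2+32)+((y+a)+(y*3)))
Step 2: at L: (2+32) -> 34; overall: ((2+32)+((y+a)+(y*3))) -> (34+((y+a)+(y*3)))
Fixed point: (34+((y+a)+(y*3)))

Answer: (34+((y+a)+(y*3)))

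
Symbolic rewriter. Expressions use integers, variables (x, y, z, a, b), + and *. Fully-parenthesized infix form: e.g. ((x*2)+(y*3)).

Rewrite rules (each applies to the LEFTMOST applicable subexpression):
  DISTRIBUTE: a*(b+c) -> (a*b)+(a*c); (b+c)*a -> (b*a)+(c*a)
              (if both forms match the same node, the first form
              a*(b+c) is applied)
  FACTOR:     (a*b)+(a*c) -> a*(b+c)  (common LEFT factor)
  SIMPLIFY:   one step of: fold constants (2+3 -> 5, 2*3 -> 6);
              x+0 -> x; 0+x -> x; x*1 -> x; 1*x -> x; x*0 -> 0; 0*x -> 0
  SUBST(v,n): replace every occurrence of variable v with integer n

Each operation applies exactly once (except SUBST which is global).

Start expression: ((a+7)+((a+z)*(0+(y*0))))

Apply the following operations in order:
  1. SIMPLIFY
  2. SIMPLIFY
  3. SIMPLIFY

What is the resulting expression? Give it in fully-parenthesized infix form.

Start: ((a+7)+((a+z)*(0+(y*0))))
Apply SIMPLIFY at RR (target: (0+(y*0))): ((a+7)+((a+z)*(0+(y*0)))) -> ((a+7)+((a+z)*(y*0)))
Apply SIMPLIFY at RR (target: (y*0)): ((a+7)+((a+z)*(y*0))) -> ((a+7)+((a+z)*0))
Apply SIMPLIFY at R (target: ((a+z)*0)): ((a+7)+((a+z)*0)) -> ((a+7)+0)

Answer: ((a+7)+0)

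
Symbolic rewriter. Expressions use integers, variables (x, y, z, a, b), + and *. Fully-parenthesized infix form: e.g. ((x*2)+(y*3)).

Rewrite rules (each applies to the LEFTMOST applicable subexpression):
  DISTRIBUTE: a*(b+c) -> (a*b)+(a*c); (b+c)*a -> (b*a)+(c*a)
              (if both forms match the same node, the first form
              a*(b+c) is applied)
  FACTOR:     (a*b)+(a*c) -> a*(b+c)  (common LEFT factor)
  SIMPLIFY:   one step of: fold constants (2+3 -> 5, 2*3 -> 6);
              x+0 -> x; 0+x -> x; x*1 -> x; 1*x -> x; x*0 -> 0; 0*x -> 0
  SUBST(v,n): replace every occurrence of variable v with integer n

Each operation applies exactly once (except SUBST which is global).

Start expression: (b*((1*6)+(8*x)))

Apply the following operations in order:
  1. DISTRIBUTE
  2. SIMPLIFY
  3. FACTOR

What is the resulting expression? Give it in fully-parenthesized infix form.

Answer: (b*(6+(8*x)))

Derivation:
Start: (b*((1*6)+(8*x)))
Apply DISTRIBUTE at root (target: (b*((1*6)+(8*x)))): (b*((1*6)+(8*x))) -> ((b*(1*6))+(b*(8*x)))
Apply SIMPLIFY at LR (target: (1*6)): ((b*(1*6))+(b*(8*x))) -> ((b*6)+(b*(8*x)))
Apply FACTOR at root (target: ((b*6)+(b*(8*x)))): ((b*6)+(b*(8*x))) -> (b*(6+(8*x)))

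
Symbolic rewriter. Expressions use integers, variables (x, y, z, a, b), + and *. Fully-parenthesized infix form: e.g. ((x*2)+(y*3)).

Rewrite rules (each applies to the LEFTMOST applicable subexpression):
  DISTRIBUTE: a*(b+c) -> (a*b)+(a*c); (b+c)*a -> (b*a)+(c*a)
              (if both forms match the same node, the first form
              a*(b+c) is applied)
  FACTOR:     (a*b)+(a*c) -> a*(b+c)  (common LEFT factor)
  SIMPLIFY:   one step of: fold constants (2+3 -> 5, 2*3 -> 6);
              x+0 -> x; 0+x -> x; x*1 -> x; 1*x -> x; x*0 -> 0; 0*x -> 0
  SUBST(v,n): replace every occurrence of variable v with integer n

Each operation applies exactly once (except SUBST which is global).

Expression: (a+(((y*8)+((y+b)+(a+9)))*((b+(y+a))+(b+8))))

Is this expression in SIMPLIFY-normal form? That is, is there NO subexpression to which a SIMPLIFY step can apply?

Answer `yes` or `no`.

Answer: yes

Derivation:
Expression: (a+(((y*8)+((y+b)+(a+9)))*((b+(y+a))+(b+8))))
Scanning for simplifiable subexpressions (pre-order)...
  at root: (a+(((y*8)+((y+b)+(a+9)))*((b+(y+a))+(b+8)))) (not simplifiable)
  at R: (((y*8)+((y+b)+(a+9)))*((b+(y+a))+(b+8))) (not simplifiable)
  at RL: ((y*8)+((y+b)+(a+9))) (not simplifiable)
  at RLL: (y*8) (not simplifiable)
  at RLR: ((y+b)+(a+9)) (not simplifiable)
  at RLRL: (y+b) (not simplifiable)
  at RLRR: (a+9) (not simplifiable)
  at RR: ((b+(y+a))+(b+8)) (not simplifiable)
  at RRL: (b+(y+a)) (not simplifiable)
  at RRLR: (y+a) (not simplifiable)
  at RRR: (b+8) (not simplifiable)
Result: no simplifiable subexpression found -> normal form.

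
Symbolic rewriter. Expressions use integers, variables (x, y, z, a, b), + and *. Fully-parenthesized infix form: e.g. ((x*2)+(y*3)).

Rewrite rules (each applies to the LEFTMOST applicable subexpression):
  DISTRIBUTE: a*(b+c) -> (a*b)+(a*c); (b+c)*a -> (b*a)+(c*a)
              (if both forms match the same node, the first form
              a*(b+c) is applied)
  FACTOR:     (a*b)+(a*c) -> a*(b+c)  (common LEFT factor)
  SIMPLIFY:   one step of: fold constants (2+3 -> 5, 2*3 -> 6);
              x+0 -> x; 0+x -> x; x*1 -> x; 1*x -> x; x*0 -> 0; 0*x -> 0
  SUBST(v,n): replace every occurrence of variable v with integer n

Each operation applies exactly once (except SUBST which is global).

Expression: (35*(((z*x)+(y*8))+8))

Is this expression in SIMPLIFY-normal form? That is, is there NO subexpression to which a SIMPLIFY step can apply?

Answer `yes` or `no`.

Answer: yes

Derivation:
Expression: (35*(((z*x)+(y*8))+8))
Scanning for simplifiable subexpressions (pre-order)...
  at root: (35*(((z*x)+(y*8))+8)) (not simplifiable)
  at R: (((z*x)+(y*8))+8) (not simplifiable)
  at RL: ((z*x)+(y*8)) (not simplifiable)
  at RLL: (z*x) (not simplifiable)
  at RLR: (y*8) (not simplifiable)
Result: no simplifiable subexpression found -> normal form.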